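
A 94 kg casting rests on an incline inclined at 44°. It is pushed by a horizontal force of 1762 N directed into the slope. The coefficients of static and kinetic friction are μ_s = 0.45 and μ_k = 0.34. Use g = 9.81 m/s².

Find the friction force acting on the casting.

f ≈ 627 N (down the incline)

Normal direction: N = m g cos θ + P sin θ = 1887 N.
Along the incline, the net driving force (taking up-slope positive) is P cos θ − m g sin θ = 1267 − 640.6 = 626.9 N, so equilibrium requires friction f = -626.9 N (down-slope).
The limit of static friction is μ_s N = 849.3 N.
Since 626.9 N is within the 849.3 N limit, the casting stays put and friction is exactly 627 N.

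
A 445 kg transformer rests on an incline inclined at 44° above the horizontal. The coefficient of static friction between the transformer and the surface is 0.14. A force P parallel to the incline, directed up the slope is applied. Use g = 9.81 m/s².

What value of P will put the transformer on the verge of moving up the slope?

P ≈ 3470 N

At impending motion up the slope, friction acts down-slope at its limit: f = μ_s N.
P is parallel to the surface, so N = m g cos θ = 3140 N.
Along the incline: P = m g sin θ + μ_s N = 3030 + 0.14×3140 = 3470 N.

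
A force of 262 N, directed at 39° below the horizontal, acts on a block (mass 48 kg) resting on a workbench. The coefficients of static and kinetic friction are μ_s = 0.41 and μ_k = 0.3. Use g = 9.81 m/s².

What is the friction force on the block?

The vertical component of P adds to the normal force: N = m g + P sin α = 470.9 + 164.9 = 635.8 N.
For equilibrium, f = P cos α = 262×cos 39° = 203.6 N.
The static-friction limit is μ_s N = 260.7 N.
Since 203.6 N does not exceed the limit, the block stays at rest and f = 204 N.

f ≈ 204 N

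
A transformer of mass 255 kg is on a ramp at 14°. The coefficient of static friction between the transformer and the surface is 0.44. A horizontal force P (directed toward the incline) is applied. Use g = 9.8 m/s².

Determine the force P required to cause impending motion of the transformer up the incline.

P ≈ 1930 N

At impending motion up the slope, friction acts down-slope at its limit: f = μ_s N.
Perpendicular to the incline: N = m g cos θ + P sin θ.
Along the incline: P cos θ = m g sin θ + μ_s N = m g sin θ + μ_s (m g cos θ + P sin θ).
Solving, P (cos θ − μ_s sin θ) = m g (sin θ + μ_s cos θ), so P = 255×9.8×(sin 14° + 0.44 cos 14°)/(cos 14° − 0.44 sin 14°) = 2500×0.6689/0.8639 = 1930 N.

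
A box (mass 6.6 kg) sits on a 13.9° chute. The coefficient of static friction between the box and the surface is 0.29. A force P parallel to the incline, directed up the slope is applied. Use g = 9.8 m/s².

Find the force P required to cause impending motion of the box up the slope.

At impending motion up the slope, friction acts down-slope at its limit: f = μ_s N.
P is parallel to the surface, so N = m g cos θ = 62.8 N.
Along the incline: P = m g sin θ + μ_s N = 15.5 + 0.29×62.8 = 33.7 N.

P ≈ 33.7 N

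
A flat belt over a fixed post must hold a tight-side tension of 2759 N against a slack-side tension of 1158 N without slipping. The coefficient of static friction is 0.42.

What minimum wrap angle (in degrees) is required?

T₂/T₁ = e^{μβ} → β = ln(T₂/T₁)/μ.
β = ln(2759/1158)/0.42 = 0.8682/0.42 = 2.067 rad.
In degrees: β = 2.067 × 180/π = 118°.

β_min ≈ 118°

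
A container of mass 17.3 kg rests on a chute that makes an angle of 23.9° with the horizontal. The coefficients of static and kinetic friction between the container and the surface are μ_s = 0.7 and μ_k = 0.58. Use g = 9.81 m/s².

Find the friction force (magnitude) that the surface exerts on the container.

Normal force: N = m g cos θ = 17.3 × 9.81 × cos 23.9° = 155.2 N.
For equilibrium along the incline, friction must balance the weight component: f = m g sin θ = 68.76 N up the slope.
The static-friction ceiling is μ_s N = 0.7 × 155.2 = 108.6 N.
Since |68.76| ≤ 108.6 N, static friction is sufficient; f equals the required value, not μ_s N.

f ≈ 68.8 N (up the incline)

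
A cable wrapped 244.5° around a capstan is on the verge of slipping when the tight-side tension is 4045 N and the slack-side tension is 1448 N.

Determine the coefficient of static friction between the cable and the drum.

T₂/T₁ = e^{μβ} → μ = ln(T₂/T₁)/β.
β = 244.5° = 4.267 rad.
μ = ln(4045/1448)/4.267 = ln(2.794)/4.267 = 0.241.

μ ≈ 0.241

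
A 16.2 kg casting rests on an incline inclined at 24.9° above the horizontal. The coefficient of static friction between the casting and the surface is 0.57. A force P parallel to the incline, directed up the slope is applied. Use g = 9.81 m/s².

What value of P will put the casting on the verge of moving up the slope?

At impending motion up the slope, friction acts down-slope at its limit: f = μ_s N.
P is parallel to the surface, so N = m g cos θ = 144 N.
Along the incline: P = m g sin θ + μ_s N = 66.9 + 0.57×144 = 149 N.

P ≈ 149 N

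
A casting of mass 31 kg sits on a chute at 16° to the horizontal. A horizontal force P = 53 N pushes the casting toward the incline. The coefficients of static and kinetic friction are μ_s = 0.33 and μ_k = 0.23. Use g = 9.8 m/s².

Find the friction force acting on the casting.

Resolve perpendicular to the incline: N = m g cos θ + P sin θ = 31×9.8×cos 16° + 53×sin 16° = 306.6 N.
Along the incline, the net driving force (taking up-slope positive) is P cos θ − m g sin θ = 50.95 − 83.74 = -32.79 N, so equilibrium requires friction f = 32.79 N (up-slope).
The limit of static friction is μ_s N = 101.2 N.
|f_req| = 32.79 ≤ 101.2 N → the casting is in equilibrium; friction equals the required value.

f ≈ 32.8 N (up the incline)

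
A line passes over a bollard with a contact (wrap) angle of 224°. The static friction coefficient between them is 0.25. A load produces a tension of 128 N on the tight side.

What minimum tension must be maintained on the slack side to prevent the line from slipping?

Capstan equation at impending slip: T_tight/T_slack = e^{μβ}.
β = 224° = 3.91 rad; e^{μβ} = e^{0.25×3.91} = 2.657.
T_slack = T_tight / e^{μβ} = 128 / 2.657 = 48.2 N.

T_min ≈ 48.2 N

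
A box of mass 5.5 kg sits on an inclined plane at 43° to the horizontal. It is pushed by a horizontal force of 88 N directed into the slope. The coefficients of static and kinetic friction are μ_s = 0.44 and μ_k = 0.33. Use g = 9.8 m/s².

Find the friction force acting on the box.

f ≈ 27.6 N (down the incline)

Normal direction: N = m g cos θ + P sin θ = 99.44 N.
Along the incline, the net driving force (taking up-slope positive) is P cos θ − m g sin θ = 64.36 − 36.76 = 27.6 N, so equilibrium requires friction f = -27.6 N (down-slope).
The limit of static friction is μ_s N = 43.75 N.
|f_req| = 27.6 ≤ 43.75 N → the box is in equilibrium; friction equals the required value.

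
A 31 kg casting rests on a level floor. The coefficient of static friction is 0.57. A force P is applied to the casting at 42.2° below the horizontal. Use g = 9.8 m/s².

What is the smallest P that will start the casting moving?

P ≈ 484 N

N = m g + P sin α (the push presses the casting into the level floor).
At impending slip, P cos α = μ_s N = μ_s (m g + P sin α).
Solving: P (cos α − μ_s sin α) = μ_s m g → P = 0.57×304/(cos 42.2° − 0.57 sin 42.2°) = 173/0.3579 = 484 N.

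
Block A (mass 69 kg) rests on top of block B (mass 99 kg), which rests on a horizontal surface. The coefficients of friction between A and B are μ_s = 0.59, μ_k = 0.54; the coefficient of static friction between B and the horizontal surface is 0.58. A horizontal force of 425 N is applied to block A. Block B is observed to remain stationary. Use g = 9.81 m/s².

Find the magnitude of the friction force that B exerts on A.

Normal force at the A–B interface: N₁ = m_A g = 676.9 N.
Maximum static friction on A from B: μ_s N₁ = 0.59×676.9 = 399.4 N.
P = 425 N exceeds that limit, so A slips over B and the interface friction becomes kinetic: f₁ = μ_k N₁ = 0.54×676.9 = 366 N.
By Newton's third law B feels 366 N forward from A. With B stationary, the floor's static friction on B balances it: f₂ = 366 N (well within μ_s(m_A+m_B)g = 955.9 N).

f ≈ 366 N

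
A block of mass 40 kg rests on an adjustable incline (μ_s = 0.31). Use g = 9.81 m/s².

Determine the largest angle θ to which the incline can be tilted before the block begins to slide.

At the slip threshold, m g sin θ = μ_s · m g cos θ, so tan θ = μ_s.
θ_max = arctan(0.31) = 17.2°.

θ_max ≈ 17.2°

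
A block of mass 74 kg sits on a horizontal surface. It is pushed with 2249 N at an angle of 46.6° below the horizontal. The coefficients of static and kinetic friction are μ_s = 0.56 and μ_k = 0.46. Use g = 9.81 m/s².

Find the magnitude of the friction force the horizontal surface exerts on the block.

Vertical equilibrium gives N = m g + P sin α = 2360 N.
For equilibrium, f = P cos α = 2249×cos 46.6° = 1545 N.
μ_s N = 0.56 × 2360 = 1322 N.
The required friction exceeds μ_s N, so the block moves and f = μ_k N = 1090 N.

f ≈ 1090 N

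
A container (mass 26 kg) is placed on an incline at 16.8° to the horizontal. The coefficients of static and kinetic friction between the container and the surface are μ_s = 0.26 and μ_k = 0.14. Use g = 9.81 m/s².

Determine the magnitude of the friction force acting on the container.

f ≈ 34.2 N (up the incline)

The normal reaction is N = m g cos θ = 244.2 N.
For equilibrium along the incline, friction must balance the weight component: f = m g sin θ = 73.72 N up the slope.
Maximum static friction available: μ_s N = 0.26 × 244.2 = 63.49 N.
Since |73.72| > 63.49 N, static friction cannot hold it; the container slides down the incline and kinetic friction applies: f = μ_k N = 0.14 × 244.2 = 34.2 N.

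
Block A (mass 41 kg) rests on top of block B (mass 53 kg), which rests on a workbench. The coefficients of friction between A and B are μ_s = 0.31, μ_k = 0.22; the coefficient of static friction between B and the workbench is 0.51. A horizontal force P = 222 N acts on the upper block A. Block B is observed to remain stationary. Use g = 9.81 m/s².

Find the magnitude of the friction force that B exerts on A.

The normal force B exerts on A is simply A's weight, N₁ = 402.2 N.
So the A–B interface can sustain at most μ_s N₁ = 124.7 N of static friction.
Since P = 222 N > 124.7 N, A slides on B; the A–B friction is kinetic: f₁ = μ_k N₁ = 0.22×402.2 = 88.5 N.
By Newton's third law B feels 88.5 N forward from A. With B stationary, the floor's static friction on B balances it: f₂ = 88.5 N (well within μ_s(m_A+m_B)g = 470.3 N).

f ≈ 88.5 N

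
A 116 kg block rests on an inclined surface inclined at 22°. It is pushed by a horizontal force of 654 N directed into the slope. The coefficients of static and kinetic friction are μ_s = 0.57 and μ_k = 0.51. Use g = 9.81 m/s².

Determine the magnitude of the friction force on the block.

Resolve perpendicular to the incline: N = m g cos θ + P sin θ = 116×9.81×cos 22° + 654×sin 22° = 1300 N.
Parallel to the incline: P cos θ − m g sin θ = 606.4 − 426.3 = 180.1 N; the friction needed to balance this is 180.1 N acting down the slope.
Maximum static friction: μ_s N = 0.57 × 1300 = 741.1 N.
|f_req| = 180.1 ≤ 741.1 N → the block is in equilibrium; friction equals the required value.

f ≈ 180 N (down the incline)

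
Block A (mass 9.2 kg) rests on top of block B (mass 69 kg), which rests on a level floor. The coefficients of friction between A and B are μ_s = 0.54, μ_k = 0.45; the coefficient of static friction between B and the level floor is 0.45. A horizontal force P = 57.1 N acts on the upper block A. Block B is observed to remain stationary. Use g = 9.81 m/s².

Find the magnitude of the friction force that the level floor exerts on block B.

f ≈ 40.6 N

The normal force B exerts on A is simply A's weight, N₁ = 90.25 N.
So the A–B interface can sustain at most μ_s N₁ = 48.74 N of static friction.
P = 57.1 N exceeds that limit, so A slips over B and the interface friction becomes kinetic: f₁ = μ_k N₁ = 0.45×90.25 = 40.6 N.
By Newton's third law B feels 40.6 N forward from A. With B stationary, the floor's static friction on B balances it: f₂ = 40.6 N (well within μ_s(m_A+m_B)g = 345.2 N).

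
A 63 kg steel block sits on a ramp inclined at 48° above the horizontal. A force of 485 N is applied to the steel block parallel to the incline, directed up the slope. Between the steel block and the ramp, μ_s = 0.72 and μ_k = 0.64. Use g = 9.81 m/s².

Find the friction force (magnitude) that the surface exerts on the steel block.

The normal reaction is N = m g cos θ = 413.5 N.
For equilibrium along the incline the friction force must supply f = m g sin θ − P = 459.3 − 485 = -25.71 N (positive meaning up-slope).
The static-friction ceiling is μ_s N = 0.72 × 413.5 = 297.8 N.
Since |-25.71| ≤ 297.8 N, static friction is sufficient; f equals the required value, not μ_s N.

f ≈ 25.7 N (down the incline)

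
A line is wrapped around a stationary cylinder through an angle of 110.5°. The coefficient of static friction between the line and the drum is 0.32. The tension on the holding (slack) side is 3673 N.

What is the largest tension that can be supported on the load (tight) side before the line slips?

T_max ≈ 6810 N

At impending slip the capstan equation gives T₂/T₁ = e^{μβ} with β in radians.
β = 110.5° × π/180 = 1.929 rad.
e^{μβ} = e^{0.32×1.929} = 1.854.
T₂ = T₁ · e^{μβ} = 3673 × 1.854 = 6810 N.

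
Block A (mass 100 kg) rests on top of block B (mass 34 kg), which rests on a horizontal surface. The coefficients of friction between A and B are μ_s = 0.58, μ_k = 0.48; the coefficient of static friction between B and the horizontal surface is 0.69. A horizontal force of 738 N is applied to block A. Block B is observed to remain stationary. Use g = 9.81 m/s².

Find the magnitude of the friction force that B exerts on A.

f ≈ 471 N

Between the blocks, N₁ = m_A g = 981 N.
Maximum static friction on A from B: μ_s N₁ = 0.58×981 = 569 N.
Since P = 738 N > 569 N, A slides on B; the A–B friction is kinetic: f₁ = μ_k N₁ = 0.48×981 = 471 N.
B experiences an equal 471 N forward from A (third law). B is in equilibrium, so the floor supplies f₂ = 471 N of static friction (limit μ_s(m_A+m_B)g = 907 N, not exceeded).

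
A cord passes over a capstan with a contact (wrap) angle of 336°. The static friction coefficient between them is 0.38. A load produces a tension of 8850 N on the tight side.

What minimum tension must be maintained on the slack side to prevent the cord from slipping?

T_min ≈ 953 N

Capstan equation at impending slip: T_tight/T_slack = e^{μβ}.
β = 336° = 5.864 rad; e^{μβ} = e^{0.38×5.864} = 9.285.
T_slack = T_tight / e^{μβ} = 8850 / 9.285 = 953 N.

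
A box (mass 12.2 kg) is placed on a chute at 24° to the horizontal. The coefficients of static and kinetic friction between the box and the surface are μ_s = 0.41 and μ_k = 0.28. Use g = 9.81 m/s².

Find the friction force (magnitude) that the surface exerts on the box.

Perpendicular to the surface, N = m g cos θ = 12.2·9.81·cos 24° = 109.3 N.
For equilibrium along the incline, friction must balance the weight component: f = m g sin θ = 48.68 N up the slope.
Maximum static friction available: μ_s N = 0.41 × 109.3 = 44.83 N.
Since |48.68| > 44.83 N, static friction cannot hold it; the box slides down the incline and kinetic friction applies: f = μ_k N = 0.28 × 109.3 = 30.6 N.

f ≈ 30.6 N (up the incline)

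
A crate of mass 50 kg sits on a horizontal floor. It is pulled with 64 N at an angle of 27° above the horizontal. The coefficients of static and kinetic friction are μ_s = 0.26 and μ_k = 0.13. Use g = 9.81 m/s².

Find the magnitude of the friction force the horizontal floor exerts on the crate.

The vertical component of P reduces the normal force: N = m g − P sin α = 490.5 − 29.06 = 461.4 N.
The horizontal driving force is P cos α = 57.02 N, so equilibrium needs friction f = 57.02 N.
μ_s N = 0.26 × 461.4 = 120 N.
57.02 ≤ 120 N → static; friction equals the required 57 N.

f ≈ 57 N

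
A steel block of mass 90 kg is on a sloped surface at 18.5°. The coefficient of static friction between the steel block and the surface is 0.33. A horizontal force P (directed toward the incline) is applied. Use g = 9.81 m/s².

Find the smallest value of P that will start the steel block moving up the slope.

P ≈ 660 N

At impending motion up the slope, friction acts down-slope at its limit: f = μ_s N.
Perpendicular to the incline: N = m g cos θ + P sin θ.
Along the incline: P cos θ = m g sin θ + μ_s N = m g sin θ + μ_s (m g cos θ + P sin θ).
Solving, P (cos θ − μ_s sin θ) = m g (sin θ + μ_s cos θ), so P = 90×9.81×(sin 18.5° + 0.33 cos 18.5°)/(cos 18.5° − 0.33 sin 18.5°) = 883×0.6303/0.8436 = 660 N.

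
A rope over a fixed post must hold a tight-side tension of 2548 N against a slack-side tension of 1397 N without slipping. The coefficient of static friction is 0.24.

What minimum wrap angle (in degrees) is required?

β_min ≈ 143°

T₂/T₁ = e^{μβ} → β = ln(T₂/T₁)/μ.
β = ln(2548/1397)/0.24 = 0.601/0.24 = 2.504 rad.
In degrees: β = 2.504 × 180/π = 143°.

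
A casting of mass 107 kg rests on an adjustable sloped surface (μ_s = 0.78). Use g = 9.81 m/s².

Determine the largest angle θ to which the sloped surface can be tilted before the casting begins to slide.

At the slip threshold, m g sin θ = μ_s · m g cos θ, so tan θ = μ_s.
θ_max = arctan(0.78) = 38°.

θ_max ≈ 38°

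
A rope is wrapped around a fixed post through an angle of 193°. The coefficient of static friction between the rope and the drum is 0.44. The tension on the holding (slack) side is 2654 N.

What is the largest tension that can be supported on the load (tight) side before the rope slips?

At impending slip the capstan equation gives T₂/T₁ = e^{μβ} with β in radians.
β = 193° × π/180 = 3.368 rad.
e^{μβ} = e^{0.44×3.368} = 4.402.
T₂ = T₁ · e^{μβ} = 2654 × 4.402 = 11700 N.

T_max ≈ 11700 N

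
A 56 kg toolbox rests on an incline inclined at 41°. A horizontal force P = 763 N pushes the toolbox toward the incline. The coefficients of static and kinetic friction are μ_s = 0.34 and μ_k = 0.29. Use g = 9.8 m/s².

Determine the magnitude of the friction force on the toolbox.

f ≈ 216 N (down the incline)

The horizontal push has a component P sin θ into the surface, so N = m g cos θ + P sin θ = 414.2 + 500.6 = 914.8 N.
Parallel to the incline: P cos θ − m g sin θ = 575.8 − 360 = 215.8 N; the friction needed to balance this is 215.8 N acting down the slope.
Maximum static friction: μ_s N = 0.34 × 914.8 = 311 N.
Since 215.8 N is within the 311 N limit, the toolbox stays put and friction is exactly 216 N.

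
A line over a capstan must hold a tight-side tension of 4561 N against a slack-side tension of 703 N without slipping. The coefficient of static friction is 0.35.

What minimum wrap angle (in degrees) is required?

β_min ≈ 306°

T₂/T₁ = e^{μβ} → β = ln(T₂/T₁)/μ.
β = ln(4561/703)/0.35 = 1.87/0.35 = 5.343 rad.
In degrees: β = 5.343 × 180/π = 306°.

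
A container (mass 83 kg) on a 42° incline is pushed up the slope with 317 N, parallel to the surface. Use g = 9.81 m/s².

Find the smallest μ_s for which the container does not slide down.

N = m g cos θ = 605.1 N.
Friction must make up the shortfall along the incline: f = m g sin θ − P = 544.8 − 317 = 227.8 N.
At the threshold f = μ_s N, so μ_s,min = 227.8/605.1 = 0.377.

μ_s,min ≈ 0.377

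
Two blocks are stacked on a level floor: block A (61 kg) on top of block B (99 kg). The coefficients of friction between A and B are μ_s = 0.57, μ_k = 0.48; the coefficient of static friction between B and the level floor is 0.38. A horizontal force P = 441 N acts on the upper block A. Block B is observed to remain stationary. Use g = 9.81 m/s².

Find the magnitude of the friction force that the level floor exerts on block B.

Normal force at the A–B interface: N₁ = m_A g = 598.4 N.
So the A–B interface can sustain at most μ_s N₁ = 341.1 N of static friction.
P = 441 N exceeds that limit, so A slips over B and the interface friction becomes kinetic: f₁ = μ_k N₁ = 0.48×598.4 = 287 N.
By Newton's third law B feels 287 N forward from A. With B stationary, the floor's static friction on B balances it: f₂ = 287 N (well within μ_s(m_A+m_B)g = 596.4 N).

f ≈ 287 N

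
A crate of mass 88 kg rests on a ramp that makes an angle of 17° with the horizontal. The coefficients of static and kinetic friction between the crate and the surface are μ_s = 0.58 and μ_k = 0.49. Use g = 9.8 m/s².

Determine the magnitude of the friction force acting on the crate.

The normal reaction is N = m g cos θ = 824.7 N.
Along the slope the weight component is m g sin θ = 252.1 N; friction must supply exactly this, acting up-slope.
Maximum static friction available: μ_s N = 0.58 × 824.7 = 478.3 N.
Since |252.1| ≤ 478.3 N, static friction is sufficient; f equals the required value, not μ_s N.

f ≈ 252 N (up the incline)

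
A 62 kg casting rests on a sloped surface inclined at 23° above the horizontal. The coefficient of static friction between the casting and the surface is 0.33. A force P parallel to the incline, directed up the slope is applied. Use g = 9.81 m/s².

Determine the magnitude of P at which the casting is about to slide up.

P ≈ 422 N

At impending motion up the slope, friction acts down-slope at its limit: f = μ_s N.
P is parallel to the surface, so N = m g cos θ = 560 N.
Along the incline: P = m g sin θ + μ_s N = 238 + 0.33×560 = 422 N.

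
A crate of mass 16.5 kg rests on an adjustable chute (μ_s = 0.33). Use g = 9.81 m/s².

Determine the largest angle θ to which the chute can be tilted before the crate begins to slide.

θ_max ≈ 18.3°

At the slip threshold, m g sin θ = μ_s · m g cos θ, so tan θ = μ_s.
θ_max = arctan(0.33) = 18.3°.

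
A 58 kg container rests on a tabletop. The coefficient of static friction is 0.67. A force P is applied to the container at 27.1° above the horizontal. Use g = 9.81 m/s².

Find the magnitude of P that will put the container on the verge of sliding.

N = m g − P sin α (the pull lifts the container).
At impending slip, P cos α = μ_s N = μ_s (m g − P sin α).
Solving: P (cos α + μ_s sin α) = μ_s m g → P = 0.67×569/(cos 27.1° + 0.67 sin 27.1°) = 381/1.195 = 319 N.

P ≈ 319 N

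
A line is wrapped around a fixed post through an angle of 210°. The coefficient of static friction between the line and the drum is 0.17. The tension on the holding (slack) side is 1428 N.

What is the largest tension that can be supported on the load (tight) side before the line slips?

At impending slip the capstan equation gives T₂/T₁ = e^{μβ} with β in radians.
β = 210° × π/180 = 3.665 rad.
e^{μβ} = e^{0.17×3.665} = 1.865.
T₂ = T₁ · e^{μβ} = 1428 × 1.865 = 2660 N.

T_max ≈ 2660 N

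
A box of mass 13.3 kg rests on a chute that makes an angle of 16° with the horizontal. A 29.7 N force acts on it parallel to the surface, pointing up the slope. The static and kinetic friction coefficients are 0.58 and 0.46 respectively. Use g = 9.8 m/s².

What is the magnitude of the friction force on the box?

Normal force: N = m g cos θ = 13.3 × 9.8 × cos 16° = 125.3 N.
Parallel to the incline, ΣF = 0 gives f = m g sin θ − P = 35.93 − 29.7 = 6.227 N (up-slope positive).
Static friction can supply at most μ_s N = 72.67 N.
Since |6.227| ≤ 72.67 N, the box remains in static equilibrium and friction takes exactly the required value.

f ≈ 6.23 N (up the incline)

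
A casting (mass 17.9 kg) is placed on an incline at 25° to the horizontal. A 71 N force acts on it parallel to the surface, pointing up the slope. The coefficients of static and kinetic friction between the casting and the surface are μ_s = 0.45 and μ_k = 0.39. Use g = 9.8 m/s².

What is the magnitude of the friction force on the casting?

Normal force: N = m g cos θ = 17.9 × 9.8 × cos 25° = 159 N.
For equilibrium along the incline the friction force must supply f = m g sin θ − P = 74.14 − 71 = 3.136 N (positive meaning up-slope).
The static-friction ceiling is μ_s N = 0.45 × 159 = 71.54 N.
Since |3.136| ≤ 71.54 N, no slip — friction simply equals what equilibrium demands.

f ≈ 3.14 N (up the incline)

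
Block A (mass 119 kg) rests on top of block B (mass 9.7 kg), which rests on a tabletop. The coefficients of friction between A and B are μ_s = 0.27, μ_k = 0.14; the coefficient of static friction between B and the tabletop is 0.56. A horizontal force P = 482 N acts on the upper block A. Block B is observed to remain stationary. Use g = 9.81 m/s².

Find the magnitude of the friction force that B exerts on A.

Between the blocks, N₁ = m_A g = 1167 N.
So the A–B interface can sustain at most μ_s N₁ = 315.2 N of static friction.
P = 482 N exceeds that limit, so A slips over B and the interface friction becomes kinetic: f₁ = μ_k N₁ = 0.14×1167 = 163 N.
By Newton's third law B feels 163 N forward from A. With B stationary, the floor's static friction on B balances it: f₂ = 163 N (well within μ_s(m_A+m_B)g = 707 N).

f ≈ 163 N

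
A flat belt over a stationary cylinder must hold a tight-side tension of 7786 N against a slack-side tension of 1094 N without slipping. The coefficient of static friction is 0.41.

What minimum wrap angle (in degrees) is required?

β_min ≈ 274°

T₂/T₁ = e^{μβ} → β = ln(T₂/T₁)/μ.
β = ln(7786/1094)/0.41 = 1.962/0.41 = 4.787 rad.
In degrees: β = 4.787 × 180/π = 274°.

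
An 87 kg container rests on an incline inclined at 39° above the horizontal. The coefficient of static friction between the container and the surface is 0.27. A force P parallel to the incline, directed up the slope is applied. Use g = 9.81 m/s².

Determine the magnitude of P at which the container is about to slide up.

At impending motion up the slope, friction acts down-slope at its limit: f = μ_s N.
P is parallel to the surface, so N = m g cos θ = 663 N.
Along the incline: P = m g sin θ + μ_s N = 537 + 0.27×663 = 716 N.

P ≈ 716 N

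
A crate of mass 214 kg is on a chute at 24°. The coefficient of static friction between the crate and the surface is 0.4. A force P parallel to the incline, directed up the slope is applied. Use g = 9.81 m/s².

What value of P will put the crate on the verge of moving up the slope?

P ≈ 1620 N

At impending motion up the slope, friction acts down-slope at its limit: f = μ_s N.
P is parallel to the surface, so N = m g cos θ = 1920 N.
Along the incline: P = m g sin θ + μ_s N = 854 + 0.4×1920 = 1620 N.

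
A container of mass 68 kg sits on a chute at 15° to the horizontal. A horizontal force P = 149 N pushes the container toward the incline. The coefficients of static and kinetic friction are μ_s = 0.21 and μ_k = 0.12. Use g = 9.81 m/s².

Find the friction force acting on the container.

f ≈ 28.7 N (up the incline)

The horizontal push has a component P sin θ into the surface, so N = m g cos θ + P sin θ = 644.3 + 38.56 = 682.9 N.
Parallel to the incline: P cos θ − m g sin θ = 143.9 − 172.7 = -28.73 N; the friction needed to balance this is 28.73 N acting up the slope.
Maximum static friction: μ_s N = 0.21 × 682.9 = 143.4 N.
|f_req| = 28.73 ≤ 143.4 N → the container is in equilibrium; friction equals the required value.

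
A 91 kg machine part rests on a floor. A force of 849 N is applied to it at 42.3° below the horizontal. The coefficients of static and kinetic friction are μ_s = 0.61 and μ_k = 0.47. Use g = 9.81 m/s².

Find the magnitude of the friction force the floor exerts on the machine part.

Vertical equilibrium gives N = m g + P sin α = 1464 N.
The horizontal driving force is P cos α = 627.9 N, so equilibrium needs friction f = 627.9 N.
μ_s N = 0.61 × 1464 = 893.1 N.
Since 627.9 N does not exceed the limit, the machine part stays at rest and f = 628 N.

f ≈ 628 N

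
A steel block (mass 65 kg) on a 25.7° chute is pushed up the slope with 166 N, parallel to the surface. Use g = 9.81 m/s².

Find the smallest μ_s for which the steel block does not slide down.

μ_s,min ≈ 0.192

N = m g cos θ = 574.6 N.
Friction must make up the shortfall along the incline: f = m g sin θ − P = 276.5 − 166 = 110.5 N.
At the threshold f = μ_s N, so μ_s,min = 110.5/574.6 = 0.192.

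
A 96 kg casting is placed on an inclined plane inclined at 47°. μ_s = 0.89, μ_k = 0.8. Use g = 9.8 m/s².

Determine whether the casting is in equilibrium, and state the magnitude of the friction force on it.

f ≈ 513 N

N = m g cos θ = 642 N.
Down-slope weight component: m g sin θ = 688 N.
μ_s N = 571 N.
688 > 571 N, so it slides; kinetic friction f = μ_k N = 0.8×642 = 513 N.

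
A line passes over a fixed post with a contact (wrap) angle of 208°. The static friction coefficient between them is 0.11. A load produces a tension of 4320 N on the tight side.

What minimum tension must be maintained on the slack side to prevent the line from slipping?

Capstan equation at impending slip: T_tight/T_slack = e^{μβ}.
β = 208° = 3.63 rad; e^{μβ} = e^{0.11×3.63} = 1.491.
T_slack = T_tight / e^{μβ} = 4320 / 1.491 = 2900 N.

T_min ≈ 2900 N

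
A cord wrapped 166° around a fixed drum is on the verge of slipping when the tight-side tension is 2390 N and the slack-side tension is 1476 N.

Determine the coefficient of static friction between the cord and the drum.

μ ≈ 0.166

T₂/T₁ = e^{μβ} → μ = ln(T₂/T₁)/β.
β = 166° = 2.897 rad.
μ = ln(2390/1476)/2.897 = ln(1.619)/2.897 = 0.166.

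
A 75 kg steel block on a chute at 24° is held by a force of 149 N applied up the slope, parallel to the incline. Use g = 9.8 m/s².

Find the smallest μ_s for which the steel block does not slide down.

N = m g cos θ = 671.5 N.
Friction must make up the shortfall along the incline: f = m g sin θ − P = 299 − 149 = 150 N.
At the threshold f = μ_s N, so μ_s,min = 150/671.5 = 0.223.

μ_s,min ≈ 0.223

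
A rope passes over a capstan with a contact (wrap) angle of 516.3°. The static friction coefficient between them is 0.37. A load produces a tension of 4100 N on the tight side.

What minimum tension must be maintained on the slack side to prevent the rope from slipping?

Capstan equation at impending slip: T_tight/T_slack = e^{μβ}.
β = 516.3° = 9.011 rad; e^{μβ} = e^{0.37×9.011} = 28.05.
T_slack = T_tight / e^{μβ} = 4100 / 28.05 = 146 N.

T_min ≈ 146 N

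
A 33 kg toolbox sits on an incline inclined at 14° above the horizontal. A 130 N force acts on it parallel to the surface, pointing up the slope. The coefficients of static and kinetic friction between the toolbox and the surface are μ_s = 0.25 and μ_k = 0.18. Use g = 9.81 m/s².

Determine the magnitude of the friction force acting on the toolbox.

f ≈ 51.7 N (down the incline)

Normal force: N = m g cos θ = 33 × 9.81 × cos 14° = 314.1 N.
Parallel to the incline, ΣF = 0 gives f = m g sin θ − P = 78.32 − 130 = -51.68 N (up-slope positive).
The static-friction ceiling is μ_s N = 0.25 × 314.1 = 78.53 N.
Since |-51.68| ≤ 78.53 N, static friction is sufficient; f equals the required value, not μ_s N.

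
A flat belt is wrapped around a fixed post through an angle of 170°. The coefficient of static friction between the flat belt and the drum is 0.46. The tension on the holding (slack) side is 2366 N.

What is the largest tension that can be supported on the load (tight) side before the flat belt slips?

At impending slip the capstan equation gives T₂/T₁ = e^{μβ} with β in radians.
β = 170° × π/180 = 2.967 rad.
e^{μβ} = e^{0.46×2.967} = 3.915.
T₂ = T₁ · e^{μβ} = 2366 × 3.915 = 9260 N.

T_max ≈ 9260 N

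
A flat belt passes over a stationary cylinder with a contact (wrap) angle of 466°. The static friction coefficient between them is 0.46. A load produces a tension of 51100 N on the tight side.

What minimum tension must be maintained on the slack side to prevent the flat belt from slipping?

Capstan equation at impending slip: T_tight/T_slack = e^{μβ}.
β = 466° = 8.133 rad; e^{μβ} = e^{0.46×8.133} = 42.15.
T_slack = T_tight / e^{μβ} = 51100 / 42.15 = 1210 N.

T_min ≈ 1210 N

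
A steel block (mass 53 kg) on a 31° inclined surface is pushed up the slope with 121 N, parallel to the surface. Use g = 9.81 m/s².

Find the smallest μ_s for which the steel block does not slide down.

N = m g cos θ = 445.7 N.
Friction must make up the shortfall along the incline: f = m g sin θ − P = 267.8 − 121 = 146.8 N.
At the threshold f = μ_s N, so μ_s,min = 146.8/445.7 = 0.329.

μ_s,min ≈ 0.329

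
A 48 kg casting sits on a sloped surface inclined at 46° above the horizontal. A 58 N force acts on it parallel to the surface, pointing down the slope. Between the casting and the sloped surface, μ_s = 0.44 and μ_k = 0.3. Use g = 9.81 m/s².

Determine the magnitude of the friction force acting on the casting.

f ≈ 98.1 N (up the incline)

The normal reaction is N = m g cos θ = 327.1 N.
For equilibrium along the incline the friction force must supply f = m g sin θ + P = 338.7 + 58 = 396.7 N (positive meaning up-slope).
The static-friction ceiling is μ_s N = 0.44 × 327.1 = 143.9 N.
|396.7| exceeds 143.9 N, so the casting slips down-slope; friction is kinetic, f = μ_k N = 0.3×327.1 = 98.1 N.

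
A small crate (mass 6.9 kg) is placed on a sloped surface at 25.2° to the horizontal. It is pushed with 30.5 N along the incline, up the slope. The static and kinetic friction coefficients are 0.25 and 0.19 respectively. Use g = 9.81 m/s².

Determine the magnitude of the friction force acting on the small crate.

The normal reaction is N = m g cos θ = 61.25 N.
For equilibrium along the incline the friction force must supply f = m g sin θ − P = 28.82 − 30.5 = -1.679 N (positive meaning up-slope).
Maximum static friction available: μ_s N = 0.25 × 61.25 = 15.31 N.
Since |-1.679| ≤ 15.31 N, the small crate remains in static equilibrium and friction takes exactly the required value.

f ≈ 1.68 N (down the incline)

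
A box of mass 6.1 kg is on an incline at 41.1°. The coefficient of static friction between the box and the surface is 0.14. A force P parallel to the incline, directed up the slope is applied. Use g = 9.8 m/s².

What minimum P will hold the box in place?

P_min ≈ 33 N

The box tends to slide down (tan θ > μ_s), so at the point of impending slip friction acts up-slope at its limit: f = μ_s N.
P is parallel to the surface, so N = m g cos θ = 45 N.
Along the incline: P + μ_s N = m g sin θ, so P = 39.3 − 0.14×45 = 33 N.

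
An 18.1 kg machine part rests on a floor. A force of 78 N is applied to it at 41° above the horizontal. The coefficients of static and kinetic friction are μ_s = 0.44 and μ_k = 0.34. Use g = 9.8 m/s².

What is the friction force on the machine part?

N = m g − P sin α = 177.4 − 78×sin 41° = 126.2 N.
Horizontally, friction must balance P cos α = 58.87 N.
The static-friction limit is μ_s N = 55.53 N.
58.87 > 55.53 N → the machine part slides; f = μ_k N = 0.34×126.2 = 42.9 N.

f ≈ 42.9 N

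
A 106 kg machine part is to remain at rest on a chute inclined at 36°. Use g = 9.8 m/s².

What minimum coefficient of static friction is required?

At the slip threshold m g sin θ = μ_s m g cos θ, so μ_s,min = tan θ.
μ_s,min = tan 36° = 0.727.

μ_s,min ≈ 0.727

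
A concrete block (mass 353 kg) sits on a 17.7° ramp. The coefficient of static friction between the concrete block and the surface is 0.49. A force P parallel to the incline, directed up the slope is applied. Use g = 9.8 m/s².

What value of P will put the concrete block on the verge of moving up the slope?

At impending motion up the slope, friction acts down-slope at its limit: f = μ_s N.
P is parallel to the surface, so N = m g cos θ = 3300 N.
Along the incline: P = m g sin θ + μ_s N = 1050 + 0.49×3300 = 2670 N.

P ≈ 2670 N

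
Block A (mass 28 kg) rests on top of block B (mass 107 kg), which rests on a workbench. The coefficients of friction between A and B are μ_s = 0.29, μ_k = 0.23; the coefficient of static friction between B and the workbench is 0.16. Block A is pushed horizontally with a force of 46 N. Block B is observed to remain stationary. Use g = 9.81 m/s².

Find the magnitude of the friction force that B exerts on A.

Between the blocks, N₁ = m_A g = 274.7 N.
Maximum static friction on A from B: μ_s N₁ = 0.29×274.7 = 79.66 N.
P = 46 N is within that limit, so A and B move together (both at rest); the A–B friction is simply f₁ = P = 46 N.
By Newton's third law B feels 46 N forward from A. With B stationary, the floor's static friction on B balances it: f₂ = 46 N (well within μ_s(m_A+m_B)g = 211.9 N).

f ≈ 46 N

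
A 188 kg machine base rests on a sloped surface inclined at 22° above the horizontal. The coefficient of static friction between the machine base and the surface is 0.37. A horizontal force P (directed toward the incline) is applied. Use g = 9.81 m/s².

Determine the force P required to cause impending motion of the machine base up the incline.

At impending motion up the slope, friction acts down-slope at its limit: f = μ_s N.
Perpendicular to the incline: N = m g cos θ + P sin θ.
Along the incline: P cos θ = m g sin θ + μ_s N = m g sin θ + μ_s (m g cos θ + P sin θ).
Solving, P (cos θ − μ_s sin θ) = m g (sin θ + μ_s cos θ), so P = 188×9.81×(sin 22° + 0.37 cos 22°)/(cos 22° − 0.37 sin 22°) = 1840×0.7177/0.7886 = 1680 N.

P ≈ 1680 N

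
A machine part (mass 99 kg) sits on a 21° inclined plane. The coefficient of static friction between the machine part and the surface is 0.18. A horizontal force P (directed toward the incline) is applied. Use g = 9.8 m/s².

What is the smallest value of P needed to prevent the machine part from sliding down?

The machine part tends to slide down (tan θ > μ_s), so at the point of impending slip friction acts up-slope at its limit: f = μ_s N.
Perpendicular to the incline: N = m g cos θ + P sin θ.
Along the incline: P cos θ + μ_s N = m g sin θ, i.e. P cos θ + μ_s (m g cos θ + P sin θ) = m g sin θ.
Solving, P (cos θ + μ_s sin θ) = m g (sin θ − μ_s cos θ), so P = 970×0.1903/0.9981 = 185 N.

P_min ≈ 185 N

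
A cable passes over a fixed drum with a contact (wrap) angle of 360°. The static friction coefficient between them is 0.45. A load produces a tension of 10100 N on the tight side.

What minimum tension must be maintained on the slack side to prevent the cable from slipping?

T_min ≈ 598 N

Capstan equation at impending slip: T_tight/T_slack = e^{μβ}.
β = 360° = 6.283 rad; e^{μβ} = e^{0.45×6.283} = 16.9.
T_slack = T_tight / e^{μβ} = 10100 / 16.9 = 598 N.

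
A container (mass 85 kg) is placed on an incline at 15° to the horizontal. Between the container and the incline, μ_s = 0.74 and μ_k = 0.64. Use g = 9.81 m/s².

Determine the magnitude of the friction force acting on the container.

f ≈ 216 N (up the incline)

Perpendicular to the surface, N = m g cos θ = 85·9.81·cos 15° = 805.4 N.
Along the slope the weight component is m g sin θ = 215.8 N; friction must supply exactly this, acting up-slope.
Maximum static friction available: μ_s N = 0.74 × 805.4 = 596 N.
Since |215.8| ≤ 596 N, no slip — friction simply equals what equilibrium demands.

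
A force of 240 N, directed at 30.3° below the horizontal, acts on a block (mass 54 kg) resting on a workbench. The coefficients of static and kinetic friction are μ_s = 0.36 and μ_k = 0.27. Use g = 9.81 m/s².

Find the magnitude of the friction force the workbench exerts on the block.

The vertical component of P adds to the normal force: N = m g + P sin α = 529.7 + 121.1 = 650.8 N.
The horizontal driving force is P cos α = 207.2 N, so equilibrium needs friction f = 207.2 N.
The static-friction limit is μ_s N = 234.3 N.
Since 207.2 N does not exceed the limit, the block stays at rest and f = 207 N.

f ≈ 207 N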